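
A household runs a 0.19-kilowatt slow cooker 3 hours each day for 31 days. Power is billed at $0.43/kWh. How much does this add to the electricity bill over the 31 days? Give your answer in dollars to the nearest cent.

$7.60

Runtime = 3 h/day × 31 days = 93 h
Energy = 0.19 kW × 93 h = 17.67 kWh
Cost = 17.67 kWh × $0.43/kWh = $7.60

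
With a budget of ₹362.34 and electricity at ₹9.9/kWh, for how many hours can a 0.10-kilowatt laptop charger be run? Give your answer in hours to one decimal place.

Energy available = ₹362.34 ÷ ₹9.9/kWh = 36.6 kWh
Hours = 36.6 kWh ÷ 0.1 kW = 366.0 h

366.0 h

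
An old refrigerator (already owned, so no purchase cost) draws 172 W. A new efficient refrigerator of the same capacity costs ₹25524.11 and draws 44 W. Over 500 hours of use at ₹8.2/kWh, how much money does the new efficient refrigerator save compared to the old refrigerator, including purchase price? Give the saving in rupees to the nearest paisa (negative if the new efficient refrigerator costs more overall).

-₹24999.31

old refrigerator: ₹0.00 + (172/1000) kW × 500 h × ₹8.2 = ₹0.00 + ₹705.2 = ₹705.2
new efficient refrigerator: ₹25524.11 + (44/1000) kW × 500 h × ₹8.2 = ₹25524.11 + ₹180.4 = ₹25704.51
Saving = ₹705.2 − ₹25704.51 = −₹24999.31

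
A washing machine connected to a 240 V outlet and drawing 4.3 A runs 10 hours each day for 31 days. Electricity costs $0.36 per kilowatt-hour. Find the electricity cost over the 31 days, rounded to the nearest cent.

$115.17

Power = 4.3 A × 240 V = 1032 W = 1.032 kW
Runtime = 10 h/day × 31 days = 310 h
Energy = 1.032 kW × 310 h = 319.92 kWh
Cost = 319.92 kWh × $0.36/kWh = $115.17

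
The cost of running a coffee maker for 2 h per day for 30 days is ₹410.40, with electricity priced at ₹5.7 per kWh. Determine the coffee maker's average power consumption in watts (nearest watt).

Energy = ₹410.40 ÷ ₹5.7/kWh = 72 kWh
Runtime = 2 h/day × 30 days = 60 h
Power = 72 kWh ÷ 60 h = 1.2 kW = 1200 W

1200 W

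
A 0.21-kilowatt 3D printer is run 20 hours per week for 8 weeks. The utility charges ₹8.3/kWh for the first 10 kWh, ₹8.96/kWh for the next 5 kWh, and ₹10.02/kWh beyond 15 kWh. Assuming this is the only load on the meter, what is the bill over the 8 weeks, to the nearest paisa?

Runtime = 20 h/week × 8 weeks = 160 h
Energy = 0.21 kW × 160 h = 33.6 kWh
Tier 1 (0–10 kWh): 10 × ₹8.3 = ₹83
Tier 2 (10–15 kWh): 5 × ₹8.96 = ₹44.8
Above 15 kWh: 18.6 × ₹10.02 = ₹186.372
Bill = ₹314.17

₹314.17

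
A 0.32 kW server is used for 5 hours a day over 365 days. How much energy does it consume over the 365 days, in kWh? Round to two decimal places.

584.00 kWh

Runtime = 5 h/day × 365 days = 1825 h
Energy = 0.32 kW × 1825 h = 584 kWh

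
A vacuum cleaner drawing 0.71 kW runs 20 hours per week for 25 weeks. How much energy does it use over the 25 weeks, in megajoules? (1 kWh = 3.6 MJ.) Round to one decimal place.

Runtime = 20 h/week × 25 weeks = 500 h
Energy = 0.71 kW × 500 h = 355 kWh
= 355 × 3.6 MJ = 1278.0 MJ

1278.0 MJ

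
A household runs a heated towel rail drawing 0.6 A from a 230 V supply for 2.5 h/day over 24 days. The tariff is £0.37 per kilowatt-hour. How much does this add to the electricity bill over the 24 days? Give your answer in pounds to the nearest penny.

£3.06

Power = 0.6 A × 230 V = 138 W = 0.138 kW
Runtime = 2.5 h/day × 24 days = 60 h
Energy = 0.138 kW × 60 h = 8.28 kWh
Cost = 8.28 kWh × £0.37/kWh = £3.06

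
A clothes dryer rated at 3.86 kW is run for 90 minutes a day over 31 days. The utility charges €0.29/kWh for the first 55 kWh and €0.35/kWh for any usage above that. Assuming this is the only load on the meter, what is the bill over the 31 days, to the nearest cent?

Runtime = 90 min × 31 = 2790 min = 46.5 h
Energy = 3.86 kW × 46.5 h = 179.49 kWh
Tier 1 (0–55 kWh): 55 × €0.29 = €15.95
Above 55 kWh: 124.49 × €0.35 = €43.5715
Bill = €59.52

€59.52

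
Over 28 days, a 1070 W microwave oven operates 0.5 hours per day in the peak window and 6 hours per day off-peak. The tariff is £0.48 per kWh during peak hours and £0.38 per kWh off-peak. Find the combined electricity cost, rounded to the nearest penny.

£75.50

Peak energy = 1.07 kW × 0.5 h × 28 = 14.98 kWh
Off-peak energy = 1.07 kW × 6 h × 28 = 179.76 kWh
Cost = 14.98 × £0.48 + 179.76 × £0.38 = £7.1904 + £68.3088 = £75.50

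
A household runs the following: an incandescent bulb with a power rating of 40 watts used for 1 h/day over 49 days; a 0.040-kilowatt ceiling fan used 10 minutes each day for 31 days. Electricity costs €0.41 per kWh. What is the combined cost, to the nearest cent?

incandescent bulb: Runtime = 1 h/day × 49 days = 49 h
incandescent bulb: 0.04 kW × 49 h = 1.96 kWh
ceiling fan: Runtime = 10 min × 31 = 310 min = 5.166666… h
ceiling fan: 0.04 kW × 5.166666… h = 0.206666… kWh
Total energy = 2.166666… kWh
Cost = 2.166666… × €0.41 = €0.89

€0.89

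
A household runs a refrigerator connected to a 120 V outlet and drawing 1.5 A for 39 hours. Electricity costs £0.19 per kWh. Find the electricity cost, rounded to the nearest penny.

Power = 1.5 A × 120 V = 180 W = 0.18 kW
Energy = 0.18 kW × 39 h = 7.02 kWh
Cost = 7.02 kWh × £0.19/kWh = £1.33

£1.33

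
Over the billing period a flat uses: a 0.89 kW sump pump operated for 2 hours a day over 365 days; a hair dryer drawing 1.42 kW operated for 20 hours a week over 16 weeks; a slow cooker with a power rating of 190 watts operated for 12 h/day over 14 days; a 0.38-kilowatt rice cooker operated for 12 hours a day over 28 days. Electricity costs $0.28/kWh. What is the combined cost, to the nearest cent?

$353.84

sump pump: Runtime = 2 h/day × 365 days = 730 h
sump pump: 0.89 kW × 730 h = 649.7 kWh
hair dryer: Runtime = 20 h/week × 16 weeks = 320 h
hair dryer: 1.42 kW × 320 h = 454.4 kWh
slow cooker: Runtime = 12 h/day × 14 days = 168 h
slow cooker: 0.19 kW × 168 h = 31.92 kWh
rice cooker: Runtime = 12 h/day × 28 days = 336 h
rice cooker: 0.38 kW × 336 h = 127.68 kWh
Total energy = 1263.7 kWh
Cost = 1263.7 × $0.28 = $353.84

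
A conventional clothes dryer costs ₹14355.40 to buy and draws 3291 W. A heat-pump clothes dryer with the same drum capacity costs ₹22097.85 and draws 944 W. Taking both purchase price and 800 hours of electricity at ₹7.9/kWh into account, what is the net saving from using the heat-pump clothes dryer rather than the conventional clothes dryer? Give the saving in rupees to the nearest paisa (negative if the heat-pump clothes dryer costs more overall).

conventional clothes dryer: ₹14355.40 + (3291/1000) kW × 800 h × ₹7.9 = ₹14355.40 + ₹20799.12 = ₹35154.52
heat-pump clothes dryer: ₹22097.85 + (944/1000) kW × 800 h × ₹7.9 = ₹22097.85 + ₹5966.08 = ₹28063.93
Saving = ₹35154.52 − ₹28063.93 = ₹7090.59

₹7090.59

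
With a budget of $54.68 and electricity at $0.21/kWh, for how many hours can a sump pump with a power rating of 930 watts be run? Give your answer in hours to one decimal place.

280.0 h

Energy available = $54.68 ÷ $0.21/kWh = 260.381 kWh
Hours = 260.381 kWh ÷ 0.93 kW = 280.0 h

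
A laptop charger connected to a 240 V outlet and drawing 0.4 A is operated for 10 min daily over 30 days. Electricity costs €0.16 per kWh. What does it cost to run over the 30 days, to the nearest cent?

€0.08

Power = 0.4 A × 240 V = 96 W = 0.096 kW
Runtime = 10 min × 30 = 300 min = 5 h
Energy = 0.096 kW × 5 h = 0.48 kWh
Cost = 0.48 kWh × €0.16/kWh = €0.08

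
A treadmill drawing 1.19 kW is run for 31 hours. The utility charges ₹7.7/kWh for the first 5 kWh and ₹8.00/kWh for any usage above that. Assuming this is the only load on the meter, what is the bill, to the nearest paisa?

Energy = 1.19 kW × 31 h = 36.89 kWh
Tier 1 (0–5 kWh): 5 × ₹7.7 = ₹38.5
Above 5 kWh: 31.89 × ₹8.00 = ₹255.12
Bill = ₹293.62

₹293.62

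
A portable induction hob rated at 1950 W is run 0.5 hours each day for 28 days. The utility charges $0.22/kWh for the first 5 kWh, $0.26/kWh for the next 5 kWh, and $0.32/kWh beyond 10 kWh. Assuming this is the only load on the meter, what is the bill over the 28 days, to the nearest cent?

Runtime = 0.5 h/day × 28 days = 14 h
Energy = 1.95 kW × 14 h = 27.3 kWh
Tier 1 (0–5 kWh): 5 × $0.22 = $1.1
Tier 2 (5–10 kWh): 5 × $0.26 = $1.3
Above 10 kWh: 17.3 × $0.32 = $5.536
Bill = $7.94

$7.94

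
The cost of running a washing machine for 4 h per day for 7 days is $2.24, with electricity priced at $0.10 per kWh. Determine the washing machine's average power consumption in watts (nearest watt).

Energy = $2.24 ÷ $0.10/kWh = 22.4 kWh
Runtime = 4 h/day × 7 days = 28 h
Power = 22.4 kWh ÷ 28 h = 0.8 kW = 800 W

800 W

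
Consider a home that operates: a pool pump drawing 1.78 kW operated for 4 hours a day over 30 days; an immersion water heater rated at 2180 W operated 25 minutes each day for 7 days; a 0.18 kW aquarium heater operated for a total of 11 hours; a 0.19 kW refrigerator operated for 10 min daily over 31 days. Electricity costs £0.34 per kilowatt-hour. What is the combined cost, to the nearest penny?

pool pump: Runtime = 4 h/day × 30 days = 120 h
pool pump: 1.78 kW × 120 h = 213.6 kWh
immersion water heater: Runtime = 25 min × 7 = 175 min = 2.916666… h
immersion water heater: 2.18 kW × 2.916666… h = 6.358333… kWh
aquarium heater: 0.18 kW × 11 h = 1.98 kWh
refrigerator: Runtime = 10 min × 31 = 310 min = 5.166666… h
refrigerator: 0.19 kW × 5.166666… h = 0.981666… kWh
Total energy = 222.92 kWh
Cost = 222.92 × £0.34 = £75.79

£75.79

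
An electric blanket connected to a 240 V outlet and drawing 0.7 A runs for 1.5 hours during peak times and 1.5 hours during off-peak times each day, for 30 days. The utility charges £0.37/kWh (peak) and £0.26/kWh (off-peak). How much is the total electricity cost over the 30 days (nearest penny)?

Power = 0.7 A × 240 V = 168 W = 0.168 kW
Peak energy = 0.168 kW × 1.5 h × 30 = 7.56 kWh
Off-peak energy = 0.168 kW × 1.5 h × 30 = 7.56 kWh
Cost = 7.56 × £0.37 + 7.56 × £0.26 = £2.7972 + £1.9656 = £4.76

£4.76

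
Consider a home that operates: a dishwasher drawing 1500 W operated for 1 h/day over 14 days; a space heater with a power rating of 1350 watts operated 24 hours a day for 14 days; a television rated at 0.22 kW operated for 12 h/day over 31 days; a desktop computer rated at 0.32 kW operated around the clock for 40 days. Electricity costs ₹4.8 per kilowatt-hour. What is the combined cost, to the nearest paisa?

dishwasher: Runtime = 1 h/day × 14 days = 14 h
dishwasher: 1.5 kW × 14 h = 21 kWh
space heater: Runtime = 24 h × 14 = 336 h
space heater: 1.35 kW × 336 h = 453.6 kWh
television: Runtime = 12 h/day × 31 days = 372 h
television: 0.22 kW × 372 h = 81.84 kWh
desktop computer: Runtime = 24 h × 40 = 960 h
desktop computer: 0.32 kW × 960 h = 307.2 kWh
Total energy = 863.64 kWh
Cost = 863.64 × ₹4.8 = ₹4145.47

₹4145.47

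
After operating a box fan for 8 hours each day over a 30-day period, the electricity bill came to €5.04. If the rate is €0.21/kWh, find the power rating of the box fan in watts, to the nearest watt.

100 W

Energy = €5.04 ÷ €0.21/kWh = 24 kWh
Runtime = 8 h/day × 30 days = 240 h
Power = 24 kWh ÷ 240 h = 0.1 kW = 100 W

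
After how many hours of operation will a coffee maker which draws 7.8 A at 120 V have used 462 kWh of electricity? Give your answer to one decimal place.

493.6 h

Power = 7.8 A × 120 V = 936 W = 0.936 kW
Hours = 462 kWh ÷ 0.936 kW = 493.6 h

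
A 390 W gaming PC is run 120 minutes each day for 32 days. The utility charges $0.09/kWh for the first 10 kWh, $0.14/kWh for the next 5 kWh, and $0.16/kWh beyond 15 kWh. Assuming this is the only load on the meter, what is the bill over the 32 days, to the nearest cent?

$3.19

Runtime = 120 min × 32 = 3840 min = 64 h
Energy = 0.39 kW × 64 h = 24.96 kWh
Tier 1 (0–10 kWh): 10 × $0.09 = $0.9
Tier 2 (10–15 kWh): 5 × $0.14 = $0.7
Above 15 kWh: 9.96 × $0.16 = $1.5936
Bill = $3.19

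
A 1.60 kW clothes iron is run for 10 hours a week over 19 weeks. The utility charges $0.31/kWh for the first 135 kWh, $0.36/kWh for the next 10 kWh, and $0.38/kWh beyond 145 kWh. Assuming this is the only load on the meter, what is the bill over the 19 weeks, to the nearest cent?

Runtime = 10 h/week × 19 weeks = 190 h
Energy = 1.6 kW × 190 h = 304 kWh
Tier 1 (0–135 kWh): 135 × $0.31 = $41.85
Tier 2 (135–145 kWh): 10 × $0.36 = $3.6
Above 145 kWh: 159 × $0.38 = $60.42
Bill = $105.87

$105.87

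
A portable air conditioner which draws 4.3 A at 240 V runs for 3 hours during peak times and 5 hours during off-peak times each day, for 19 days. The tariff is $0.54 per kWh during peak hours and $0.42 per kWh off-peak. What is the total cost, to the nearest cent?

Power = 4.3 A × 240 V = 1032 W = 1.032 kW
Peak energy = 1.032 kW × 3 h × 19 = 58.824 kWh
Off-peak energy = 1.032 kW × 5 h × 19 = 98.04 kWh
Cost = 58.824 × $0.54 + 98.04 × $0.42 = $31.76496 + $41.1768 = $72.94

$72.94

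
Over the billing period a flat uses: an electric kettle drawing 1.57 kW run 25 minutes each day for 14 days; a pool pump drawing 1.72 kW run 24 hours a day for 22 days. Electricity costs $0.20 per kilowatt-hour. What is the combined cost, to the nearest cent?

$183.46

electric kettle: Runtime = 25 min × 14 = 350 min = 5.833333… h
electric kettle: 1.57 kW × 5.833333… h = 9.158333… kWh
pool pump: Runtime = 24 h × 22 = 528 h
pool pump: 1.72 kW × 528 h = 908.16 kWh
Total energy = 917.318333… kWh
Cost = 917.318333… × $0.20 = $183.46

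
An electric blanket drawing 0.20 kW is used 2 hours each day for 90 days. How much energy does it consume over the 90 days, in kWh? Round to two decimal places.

Runtime = 2 h/day × 90 days = 180 h
Energy = 0.2 kW × 180 h = 36 kWh

36.00 kWh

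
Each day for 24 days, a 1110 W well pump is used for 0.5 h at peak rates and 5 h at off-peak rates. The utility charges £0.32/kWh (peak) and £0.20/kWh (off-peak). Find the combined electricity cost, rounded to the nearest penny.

Peak energy = 1.11 kW × 0.5 h × 24 = 13.32 kWh
Off-peak energy = 1.11 kW × 5 h × 24 = 133.2 kWh
Cost = 13.32 × £0.32 + 133.2 × £0.20 = £4.2624 + £26.64 = £30.90

£30.90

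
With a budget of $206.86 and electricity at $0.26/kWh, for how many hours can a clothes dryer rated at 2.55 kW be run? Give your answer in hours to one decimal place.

Energy available = $206.86 ÷ $0.26/kWh = 795.6154 kWh
Hours = 795.6154 kWh ÷ 2.55 kW = 312.0 h

312.0 h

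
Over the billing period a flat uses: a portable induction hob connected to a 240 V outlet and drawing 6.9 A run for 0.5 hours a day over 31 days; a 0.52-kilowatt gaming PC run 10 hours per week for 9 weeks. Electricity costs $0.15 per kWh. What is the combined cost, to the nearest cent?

$10.87

portable induction hob: Power = 6.9 A × 240 V = 1656 W = 1.656 kW
portable induction hob: Runtime = 0.5 h/day × 31 days = 15.5 h
portable induction hob: 1.656 kW × 15.5 h = 25.668 kWh
gaming PC: Runtime = 10 h/week × 9 weeks = 90 h
gaming PC: 0.52 kW × 90 h = 46.8 kWh
Total energy = 72.468 kWh
Cost = 72.468 × $0.15 = $10.87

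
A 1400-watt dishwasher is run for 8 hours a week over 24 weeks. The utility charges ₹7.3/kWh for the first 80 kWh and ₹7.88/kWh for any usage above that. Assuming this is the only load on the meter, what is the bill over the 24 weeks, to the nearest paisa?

Runtime = 8 h/week × 24 weeks = 192 h
Energy = 1.4 kW × 192 h = 268.8 kWh
Tier 1 (0–80 kWh): 80 × ₹7.3 = ₹584
Above 80 kWh: 188.8 × ₹7.88 = ₹1487.744
Bill = ₹2071.74

₹2071.74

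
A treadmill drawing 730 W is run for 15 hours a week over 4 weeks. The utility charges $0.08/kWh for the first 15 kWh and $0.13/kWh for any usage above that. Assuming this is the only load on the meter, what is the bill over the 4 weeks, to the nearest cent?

Runtime = 15 h/week × 4 weeks = 60 h
Energy = 0.73 kW × 60 h = 43.8 kWh
Tier 1 (0–15 kWh): 15 × $0.08 = $1.2
Above 15 kWh: 28.8 × $0.13 = $3.744
Bill = $4.94

$4.94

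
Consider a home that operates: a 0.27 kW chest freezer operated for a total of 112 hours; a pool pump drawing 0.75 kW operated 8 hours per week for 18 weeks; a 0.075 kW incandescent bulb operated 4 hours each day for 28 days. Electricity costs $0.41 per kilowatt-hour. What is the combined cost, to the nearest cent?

$60.12

chest freezer: 0.27 kW × 112 h = 30.24 kWh
pool pump: Runtime = 8 h/week × 18 weeks = 144 h
pool pump: 0.75 kW × 144 h = 108 kWh
incandescent bulb: Runtime = 4 h/day × 28 days = 112 h
incandescent bulb: 0.075 kW × 112 h = 8.4 kWh
Total energy = 146.64 kWh
Cost = 146.64 × $0.41 = $60.12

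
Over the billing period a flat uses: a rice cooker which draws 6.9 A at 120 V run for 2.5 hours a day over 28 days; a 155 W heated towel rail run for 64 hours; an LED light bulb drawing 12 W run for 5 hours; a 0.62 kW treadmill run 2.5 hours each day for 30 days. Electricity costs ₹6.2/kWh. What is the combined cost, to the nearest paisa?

₹709.53

rice cooker: Power = 6.9 A × 120 V = 828 W = 0.828 kW
rice cooker: Runtime = 2.5 h/day × 28 days = 70 h
rice cooker: 0.828 kW × 70 h = 57.96 kWh
heated towel rail: 0.155 kW × 64 h = 9.92 kWh
LED light bulb: 0.012 kW × 5 h = 0.06 kWh
treadmill: Runtime = 2.5 h/day × 30 days = 75 h
treadmill: 0.62 kW × 75 h = 46.5 kWh
Total energy = 114.44 kWh
Cost = 114.44 × ₹6.2 = ₹709.53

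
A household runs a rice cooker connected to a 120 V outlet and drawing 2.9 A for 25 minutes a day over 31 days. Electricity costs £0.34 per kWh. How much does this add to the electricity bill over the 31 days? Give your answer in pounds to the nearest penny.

Power = 2.9 A × 120 V = 348 W = 0.348 kW
Runtime = 25 min × 31 = 775 min = 12.916666… h
Energy = 0.348 kW × 12.916666… h = 4.495 kWh
Cost = 4.495 kWh × £0.34/kWh = £1.53

£1.53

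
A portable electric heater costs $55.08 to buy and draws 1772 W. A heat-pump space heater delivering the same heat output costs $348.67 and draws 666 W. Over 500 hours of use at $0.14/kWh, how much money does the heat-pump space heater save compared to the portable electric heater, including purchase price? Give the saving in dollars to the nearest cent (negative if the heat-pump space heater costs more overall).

-$216.17

portable electric heater: $55.08 + (1772/1000) kW × 500 h × $0.14 = $55.08 + $124.04 = $179.12
heat-pump space heater: $348.67 + (666/1000) kW × 500 h × $0.14 = $348.67 + $46.62 = $395.29
Saving = $179.12 − $395.29 = −$216.17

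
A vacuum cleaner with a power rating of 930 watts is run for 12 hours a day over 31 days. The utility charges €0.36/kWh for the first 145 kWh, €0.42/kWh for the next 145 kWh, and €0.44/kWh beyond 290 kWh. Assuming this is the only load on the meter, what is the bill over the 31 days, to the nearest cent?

Runtime = 12 h/day × 31 days = 372 h
Energy = 0.93 kW × 372 h = 345.96 kWh
Tier 1 (0–145 kWh): 145 × €0.36 = €52.2
Tier 2 (145–290 kWh): 145 × €0.42 = €60.9
Above 290 kWh: 55.96 × €0.44 = €24.6224
Bill = €137.72

€137.72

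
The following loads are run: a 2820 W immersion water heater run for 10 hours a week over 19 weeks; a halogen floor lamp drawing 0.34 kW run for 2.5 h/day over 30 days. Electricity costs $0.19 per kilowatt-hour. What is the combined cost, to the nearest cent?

$106.65

immersion water heater: Runtime = 10 h/week × 19 weeks = 190 h
immersion water heater: 2.82 kW × 190 h = 535.8 kWh
halogen floor lamp: Runtime = 2.5 h/day × 30 days = 75 h
halogen floor lamp: 0.34 kW × 75 h = 25.5 kWh
Total energy = 561.3 kWh
Cost = 561.3 × $0.19 = $106.65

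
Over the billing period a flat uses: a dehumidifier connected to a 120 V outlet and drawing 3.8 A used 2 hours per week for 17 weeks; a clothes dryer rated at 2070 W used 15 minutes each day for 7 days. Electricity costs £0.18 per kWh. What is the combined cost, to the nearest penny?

dehumidifier: Power = 3.8 A × 120 V = 456 W = 0.456 kW
dehumidifier: Runtime = 2 h/week × 17 weeks = 34 h
dehumidifier: 0.456 kW × 34 h = 15.504 kWh
clothes dryer: Runtime = 15 min × 7 = 105 min = 1.75 h
clothes dryer: 2.07 kW × 1.75 h = 3.6225 kWh
Total energy = 19.1265 kWh
Cost = 19.1265 × £0.18 = £3.44

£3.44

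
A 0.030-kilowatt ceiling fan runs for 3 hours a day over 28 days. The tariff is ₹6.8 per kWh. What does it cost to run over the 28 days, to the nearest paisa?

Runtime = 3 h/day × 28 days = 84 h
Energy = 0.03 kW × 84 h = 2.52 kWh
Cost = 2.52 kWh × ₹6.8/kWh = ₹17.14

₹17.14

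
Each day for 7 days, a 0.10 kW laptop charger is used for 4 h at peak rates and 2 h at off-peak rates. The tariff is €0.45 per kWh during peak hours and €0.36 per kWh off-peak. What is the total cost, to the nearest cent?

Peak energy = 0.1 kW × 4 h × 7 = 2.8 kWh
Off-peak energy = 0.1 kW × 2 h × 7 = 1.4 kWh
Cost = 2.8 × €0.45 + 1.4 × €0.36 = €1.26 + €0.504 = €1.76

€1.76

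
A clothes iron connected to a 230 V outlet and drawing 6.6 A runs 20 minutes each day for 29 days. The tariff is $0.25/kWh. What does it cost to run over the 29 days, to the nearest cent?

Power = 6.6 A × 230 V = 1518 W = 1.518 kW
Runtime = 20 min × 29 = 580 min = 9.666666… h
Energy = 1.518 kW × 9.666666… h = 14.674 kWh
Cost = 14.674 kWh × $0.25/kWh = $3.67

$3.67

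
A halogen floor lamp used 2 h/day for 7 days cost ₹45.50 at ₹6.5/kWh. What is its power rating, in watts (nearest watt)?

500 W

Energy = ₹45.50 ÷ ₹6.5/kWh = 7 kWh
Runtime = 2 h/day × 7 days = 14 h
Power = 7 kWh ÷ 14 h = 0.5 kW = 500 W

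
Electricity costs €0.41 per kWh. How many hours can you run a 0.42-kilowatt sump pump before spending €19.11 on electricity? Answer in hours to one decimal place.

Energy available = €19.11 ÷ €0.41/kWh = 46.6098 kWh
Hours = 46.6098 kWh ÷ 0.42 kW = 111.0 h

111.0 h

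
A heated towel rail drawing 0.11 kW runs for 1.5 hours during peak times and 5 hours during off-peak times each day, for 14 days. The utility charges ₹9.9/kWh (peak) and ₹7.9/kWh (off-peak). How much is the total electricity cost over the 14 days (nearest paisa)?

₹83.70

Peak energy = 0.11 kW × 1.5 h × 14 = 2.31 kWh
Off-peak energy = 0.11 kW × 5 h × 14 = 7.7 kWh
Cost = 2.31 × ₹9.9 + 7.7 × ₹7.9 = ₹22.869 + ₹60.83 = ₹83.70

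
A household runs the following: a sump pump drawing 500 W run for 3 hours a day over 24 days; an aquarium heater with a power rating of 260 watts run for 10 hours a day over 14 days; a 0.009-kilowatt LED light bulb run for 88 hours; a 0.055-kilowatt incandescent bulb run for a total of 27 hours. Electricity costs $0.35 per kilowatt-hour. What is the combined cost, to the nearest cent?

sump pump: Runtime = 3 h/day × 24 days = 72 h
sump pump: 0.5 kW × 72 h = 36 kWh
aquarium heater: Runtime = 10 h/day × 14 days = 140 h
aquarium heater: 0.26 kW × 140 h = 36.4 kWh
LED light bulb: 0.009 kW × 88 h = 0.792 kWh
incandescent bulb: 0.055 kW × 27 h = 1.485 kWh
Total energy = 74.677 kWh
Cost = 74.677 × $0.35 = $26.14

$26.14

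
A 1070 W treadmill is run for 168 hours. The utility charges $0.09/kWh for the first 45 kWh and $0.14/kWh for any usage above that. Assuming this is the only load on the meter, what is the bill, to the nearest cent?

Energy = 1.07 kW × 168 h = 179.76 kWh
Tier 1 (0–45 kWh): 45 × $0.09 = $4.05
Above 45 kWh: 134.76 × $0.14 = $18.8664
Bill = $22.92

$22.92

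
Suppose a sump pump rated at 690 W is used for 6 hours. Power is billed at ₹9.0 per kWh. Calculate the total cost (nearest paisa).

Energy = 0.69 kW × 6 h = 4.14 kWh
Cost = 4.14 kWh × ₹9.0/kWh = ₹37.26

₹37.26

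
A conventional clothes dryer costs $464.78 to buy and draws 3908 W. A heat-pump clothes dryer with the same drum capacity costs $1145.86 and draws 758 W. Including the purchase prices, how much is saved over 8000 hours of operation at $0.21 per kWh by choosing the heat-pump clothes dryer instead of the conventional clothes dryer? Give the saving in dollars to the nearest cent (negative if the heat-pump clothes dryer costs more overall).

conventional clothes dryer: $464.78 + (3908/1000) kW × 8000 h × $0.21 = $464.78 + $6565.44 = $7030.22
heat-pump clothes dryer: $1145.86 + (758/1000) kW × 8000 h × $0.21 = $1145.86 + $1273.44 = $2419.3
Saving = $7030.22 − $2419.3 = $4610.92

$4610.92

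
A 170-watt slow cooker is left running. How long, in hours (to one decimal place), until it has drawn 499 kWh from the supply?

Hours = 499 kWh ÷ 0.17 kW = 2935.3 h

2935.3 h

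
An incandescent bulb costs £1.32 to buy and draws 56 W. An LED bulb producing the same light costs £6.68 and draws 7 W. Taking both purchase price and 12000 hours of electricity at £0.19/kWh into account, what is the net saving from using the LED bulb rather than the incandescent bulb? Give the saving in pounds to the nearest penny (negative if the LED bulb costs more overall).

£106.36

incandescent bulb: £1.32 + (56/1000) kW × 12000 h × £0.19 = £1.32 + £127.68 = £129
LED bulb: £6.68 + (7/1000) kW × 12000 h × £0.19 = £6.68 + £15.96 = £22.64
Saving = £129 − £22.64 = £106.36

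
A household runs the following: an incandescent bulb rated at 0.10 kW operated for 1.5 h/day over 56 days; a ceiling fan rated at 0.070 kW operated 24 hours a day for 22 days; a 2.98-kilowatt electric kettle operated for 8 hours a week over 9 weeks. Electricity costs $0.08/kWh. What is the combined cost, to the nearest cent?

$20.79

incandescent bulb: Runtime = 1.5 h/day × 56 days = 84 h
incandescent bulb: 0.1 kW × 84 h = 8.4 kWh
ceiling fan: Runtime = 24 h × 22 = 528 h
ceiling fan: 0.07 kW × 528 h = 36.96 kWh
electric kettle: Runtime = 8 h/week × 9 weeks = 72 h
electric kettle: 2.98 kW × 72 h = 214.56 kWh
Total energy = 259.92 kWh
Cost = 259.92 × $0.08 = $20.79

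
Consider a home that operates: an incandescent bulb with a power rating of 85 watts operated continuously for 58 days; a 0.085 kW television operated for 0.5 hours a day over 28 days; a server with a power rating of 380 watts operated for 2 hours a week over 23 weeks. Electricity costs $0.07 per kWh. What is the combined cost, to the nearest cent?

incandescent bulb: Runtime = 24 h × 58 = 1392 h
incandescent bulb: 0.085 kW × 1392 h = 118.32 kWh
television: Runtime = 0.5 h/day × 28 days = 14 h
television: 0.085 kW × 14 h = 1.19 kWh
server: Runtime = 2 h/week × 23 weeks = 46 h
server: 0.38 kW × 46 h = 17.48 kWh
Total energy = 136.99 kWh
Cost = 136.99 × $0.07 = $9.59

$9.59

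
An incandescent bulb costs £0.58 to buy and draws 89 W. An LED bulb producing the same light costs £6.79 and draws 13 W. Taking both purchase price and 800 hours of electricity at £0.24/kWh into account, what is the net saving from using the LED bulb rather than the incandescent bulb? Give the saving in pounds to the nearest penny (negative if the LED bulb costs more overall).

£8.38

incandescent bulb: £0.58 + (89/1000) kW × 800 h × £0.24 = £0.58 + £17.088 = £17.668
LED bulb: £6.79 + (13/1000) kW × 800 h × £0.24 = £6.79 + £2.496 = £9.286
Saving = £17.668 − £9.286 = £8.382 → £8.38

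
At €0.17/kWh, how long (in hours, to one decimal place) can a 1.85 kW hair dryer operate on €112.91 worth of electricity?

Energy available = €112.91 ÷ €0.17/kWh = 664.1765 kWh
Hours = 664.1765 kWh ÷ 1.85 kW = 359.0 h

359.0 h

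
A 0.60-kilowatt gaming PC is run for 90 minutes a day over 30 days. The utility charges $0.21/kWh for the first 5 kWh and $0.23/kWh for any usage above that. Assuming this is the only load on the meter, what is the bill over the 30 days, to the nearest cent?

Runtime = 90 min × 30 = 2700 min = 45 h
Energy = 0.6 kW × 45 h = 27 kWh
Tier 1 (0–5 kWh): 5 × $0.21 = $1.05
Above 5 kWh: 22 × $0.23 = $5.06
Bill = $6.11

$6.11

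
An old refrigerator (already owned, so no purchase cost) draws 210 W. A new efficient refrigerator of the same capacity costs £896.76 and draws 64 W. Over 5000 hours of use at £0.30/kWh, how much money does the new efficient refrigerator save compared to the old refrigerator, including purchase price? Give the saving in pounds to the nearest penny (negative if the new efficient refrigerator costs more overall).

-£677.76

old refrigerator: £0.00 + (210/1000) kW × 5000 h × £0.30 = £0.00 + £315 = £315
new efficient refrigerator: £896.76 + (64/1000) kW × 5000 h × £0.30 = £896.76 + £96 = £992.76
Saving = £315 − £992.76 = −£677.76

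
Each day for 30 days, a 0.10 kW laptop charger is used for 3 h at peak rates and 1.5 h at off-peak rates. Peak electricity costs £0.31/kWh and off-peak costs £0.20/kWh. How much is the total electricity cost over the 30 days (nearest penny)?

Peak energy = 0.1 kW × 3 h × 30 = 9 kWh
Off-peak energy = 0.1 kW × 1.5 h × 30 = 4.5 kWh
Cost = 9 × £0.31 + 4.5 × £0.20 = £2.79 + £0.9 = £3.69

£3.69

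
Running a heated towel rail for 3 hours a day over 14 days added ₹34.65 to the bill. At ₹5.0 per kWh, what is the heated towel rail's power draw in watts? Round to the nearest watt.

Energy = ₹34.65 ÷ ₹5.0/kWh = 6.93 kWh
Runtime = 3 h/day × 14 days = 42 h
Power = 6.93 kWh ÷ 42 h = 0.165 kW = 165 W

165 W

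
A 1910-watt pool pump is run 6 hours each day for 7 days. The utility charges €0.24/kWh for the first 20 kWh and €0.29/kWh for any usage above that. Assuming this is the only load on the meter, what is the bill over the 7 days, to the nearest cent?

Runtime = 6 h/day × 7 days = 42 h
Energy = 1.91 kW × 42 h = 80.22 kWh
Tier 1 (0–20 kWh): 20 × €0.24 = €4.8
Above 20 kWh: 60.22 × €0.29 = €17.4638
Bill = €22.26

€22.26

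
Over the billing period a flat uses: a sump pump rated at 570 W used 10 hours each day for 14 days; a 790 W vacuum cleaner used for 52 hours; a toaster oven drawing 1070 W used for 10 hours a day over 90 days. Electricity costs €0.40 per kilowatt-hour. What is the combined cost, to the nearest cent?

sump pump: Runtime = 10 h/day × 14 days = 140 h
sump pump: 0.57 kW × 140 h = 79.8 kWh
vacuum cleaner: 0.79 kW × 52 h = 41.08 kWh
toaster oven: Runtime = 10 h/day × 90 days = 900 h
toaster oven: 1.07 kW × 900 h = 963 kWh
Total energy = 1083.88 kWh
Cost = 1083.88 × €0.40 = €433.55

€433.55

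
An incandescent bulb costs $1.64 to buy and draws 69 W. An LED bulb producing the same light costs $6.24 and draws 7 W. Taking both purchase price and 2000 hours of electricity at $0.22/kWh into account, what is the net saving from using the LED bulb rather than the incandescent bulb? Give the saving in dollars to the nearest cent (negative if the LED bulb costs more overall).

incandescent bulb: $1.64 + (69/1000) kW × 2000 h × $0.22 = $1.64 + $30.36 = $32
LED bulb: $6.24 + (7/1000) kW × 2000 h × $0.22 = $6.24 + $3.08 = $9.32
Saving = $32 − $9.32 = $22.68

$22.68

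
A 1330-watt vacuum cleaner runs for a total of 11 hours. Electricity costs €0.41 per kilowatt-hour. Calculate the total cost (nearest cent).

Energy = 1.33 kW × 11 h = 14.63 kWh
Cost = 14.63 kWh × €0.41/kWh = €6.00

€6.00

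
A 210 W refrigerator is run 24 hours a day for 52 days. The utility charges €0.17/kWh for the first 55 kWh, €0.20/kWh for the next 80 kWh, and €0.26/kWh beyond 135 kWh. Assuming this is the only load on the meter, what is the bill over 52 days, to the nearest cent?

Runtime = 24 h × 52 = 1248 h
Energy = 0.21 kW × 1248 h = 262.08 kWh
Tier 1 (0–55 kWh): 55 × €0.17 = €9.35
Tier 2 (55–135 kWh): 80 × €0.20 = €16
Above 135 kWh: 127.08 × €0.26 = €33.0408
Bill = €58.39

€58.39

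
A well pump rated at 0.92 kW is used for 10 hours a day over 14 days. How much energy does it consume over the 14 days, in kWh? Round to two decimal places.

128.80 kWh

Runtime = 10 h/day × 14 days = 140 h
Energy = 0.92 kW × 140 h = 128.8 kWh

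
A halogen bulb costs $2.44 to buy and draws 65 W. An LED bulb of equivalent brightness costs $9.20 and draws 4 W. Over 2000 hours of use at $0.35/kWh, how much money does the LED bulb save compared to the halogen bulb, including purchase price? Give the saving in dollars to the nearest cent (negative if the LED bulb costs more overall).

$35.94

halogen bulb: $2.44 + (65/1000) kW × 2000 h × $0.35 = $2.44 + $45.5 = $47.94
LED bulb: $9.20 + (4/1000) kW × 2000 h × $0.35 = $9.20 + $2.8 = $12
Saving = $47.94 − $12 = $35.94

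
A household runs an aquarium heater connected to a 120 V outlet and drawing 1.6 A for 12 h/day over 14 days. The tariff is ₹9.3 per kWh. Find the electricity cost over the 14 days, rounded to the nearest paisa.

Power = 1.6 A × 120 V = 192 W = 0.192 kW
Runtime = 12 h/day × 14 days = 168 h
Energy = 0.192 kW × 168 h = 32.256 kWh
Cost = 32.256 kWh × ₹9.3/kWh = ₹299.98

₹299.98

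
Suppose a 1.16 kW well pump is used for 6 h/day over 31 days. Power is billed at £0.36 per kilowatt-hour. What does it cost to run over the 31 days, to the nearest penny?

£77.67

Runtime = 6 h/day × 31 days = 186 h
Energy = 1.16 kW × 186 h = 215.76 kWh
Cost = 215.76 kWh × £0.36/kWh = £77.67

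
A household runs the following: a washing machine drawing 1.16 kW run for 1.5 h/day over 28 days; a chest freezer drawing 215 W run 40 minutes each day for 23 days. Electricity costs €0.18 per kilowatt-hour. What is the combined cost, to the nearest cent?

washing machine: Runtime = 1.5 h/day × 28 days = 42 h
washing machine: 1.16 kW × 42 h = 48.72 kWh
chest freezer: Runtime = 40 min × 23 = 920 min = 15.333333… h
chest freezer: 0.215 kW × 15.333333… h = 3.296666… kWh
Total energy = 52.016666… kWh
Cost = 52.016666… × €0.18 = €9.36

€9.36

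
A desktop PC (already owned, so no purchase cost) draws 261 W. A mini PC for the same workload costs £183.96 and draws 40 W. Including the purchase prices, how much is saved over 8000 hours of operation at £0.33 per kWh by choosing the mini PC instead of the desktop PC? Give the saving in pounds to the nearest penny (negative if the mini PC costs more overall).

desktop PC: £0.00 + (261/1000) kW × 8000 h × £0.33 = £0.00 + £689.04 = £689.04
mini PC: £183.96 + (40/1000) kW × 8000 h × £0.33 = £183.96 + £105.6 = £289.56
Saving = £689.04 − £289.56 = £399.48

£399.48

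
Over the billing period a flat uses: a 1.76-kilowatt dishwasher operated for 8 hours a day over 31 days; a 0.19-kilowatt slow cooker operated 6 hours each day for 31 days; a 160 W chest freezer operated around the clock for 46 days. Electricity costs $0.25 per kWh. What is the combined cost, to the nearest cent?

$162.12

dishwasher: Runtime = 8 h/day × 31 days = 248 h
dishwasher: 1.76 kW × 248 h = 436.48 kWh
slow cooker: Runtime = 6 h/day × 31 days = 186 h
slow cooker: 0.19 kW × 186 h = 35.34 kWh
chest freezer: Runtime = 24 h × 46 = 1104 h
chest freezer: 0.16 kW × 1104 h = 176.64 kWh
Total energy = 648.46 kWh
Cost = 648.46 × $0.25 = $162.12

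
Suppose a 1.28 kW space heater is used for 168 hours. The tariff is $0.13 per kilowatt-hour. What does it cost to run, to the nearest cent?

Energy = 1.28 kW × 168 h = 215.04 kWh
Cost = 215.04 kWh × $0.13/kWh = $27.96

$27.96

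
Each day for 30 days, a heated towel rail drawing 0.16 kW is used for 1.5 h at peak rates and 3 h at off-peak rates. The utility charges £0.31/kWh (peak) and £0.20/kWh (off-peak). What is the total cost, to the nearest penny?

£5.11

Peak energy = 0.16 kW × 1.5 h × 30 = 7.2 kWh
Off-peak energy = 0.16 kW × 3 h × 30 = 14.4 kWh
Cost = 7.2 × £0.31 + 14.4 × £0.20 = £2.232 + £2.88 = £5.11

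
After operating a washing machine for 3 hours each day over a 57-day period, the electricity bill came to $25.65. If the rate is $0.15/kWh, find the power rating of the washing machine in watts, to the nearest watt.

Energy = $25.65 ÷ $0.15/kWh = 171 kWh
Runtime = 3 h/day × 57 days = 171 h
Power = 171 kWh ÷ 171 h = 1 kW = 1000 W

1000 W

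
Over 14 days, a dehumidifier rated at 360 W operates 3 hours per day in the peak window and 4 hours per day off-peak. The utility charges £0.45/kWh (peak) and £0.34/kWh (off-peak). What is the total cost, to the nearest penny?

Peak energy = 0.36 kW × 3 h × 14 = 15.12 kWh
Off-peak energy = 0.36 kW × 4 h × 14 = 20.16 kWh
Cost = 15.12 × £0.45 + 20.16 × £0.34 = £6.804 + £6.8544 = £13.66

£13.66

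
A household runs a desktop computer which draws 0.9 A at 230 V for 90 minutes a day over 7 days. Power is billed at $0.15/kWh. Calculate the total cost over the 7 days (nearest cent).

Power = 0.9 A × 230 V = 207 W = 0.207 kW
Runtime = 90 min × 7 = 630 min = 10.5 h
Energy = 0.207 kW × 10.5 h = 2.1735 kWh
Cost = 2.1735 kWh × $0.15/kWh = $0.33

$0.33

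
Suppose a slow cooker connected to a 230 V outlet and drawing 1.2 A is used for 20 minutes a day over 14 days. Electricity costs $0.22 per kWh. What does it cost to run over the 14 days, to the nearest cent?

Power = 1.2 A × 230 V = 276 W = 0.276 kW
Runtime = 20 min × 14 = 280 min = 4.666666… h
Energy = 0.276 kW × 4.666666… h = 1.288 kWh
Cost = 1.288 kWh × $0.22/kWh = $0.28

$0.28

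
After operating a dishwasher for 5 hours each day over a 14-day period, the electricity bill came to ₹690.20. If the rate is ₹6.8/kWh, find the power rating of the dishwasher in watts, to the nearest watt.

1450 W

Energy = ₹690.20 ÷ ₹6.8/kWh = 101.5 kWh
Runtime = 5 h/day × 14 days = 70 h
Power = 101.5 kWh ÷ 70 h = 1.45 kW = 1450 W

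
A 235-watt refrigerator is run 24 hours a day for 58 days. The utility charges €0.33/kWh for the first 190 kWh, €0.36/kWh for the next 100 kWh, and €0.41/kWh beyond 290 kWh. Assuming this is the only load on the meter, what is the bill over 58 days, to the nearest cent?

Runtime = 24 h × 58 = 1392 h
Energy = 0.235 kW × 1392 h = 327.12 kWh
Tier 1 (0–190 kWh): 190 × €0.33 = €62.7
Tier 2 (190–290 kWh): 100 × €0.36 = €36
Above 290 kWh: 37.12 × €0.41 = €15.2192
Bill = €113.92

€113.92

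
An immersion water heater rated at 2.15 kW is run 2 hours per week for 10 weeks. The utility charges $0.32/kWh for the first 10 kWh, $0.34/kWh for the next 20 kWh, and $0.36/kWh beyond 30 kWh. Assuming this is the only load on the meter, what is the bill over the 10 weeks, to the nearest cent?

Runtime = 2 h/week × 10 weeks = 20 h
Energy = 2.15 kW × 20 h = 43 kWh
Tier 1 (0–10 kWh): 10 × $0.32 = $3.2
Tier 2 (10–30 kWh): 20 × $0.34 = $6.8
Above 30 kWh: 13 × $0.36 = $4.68
Bill = $14.68

$14.68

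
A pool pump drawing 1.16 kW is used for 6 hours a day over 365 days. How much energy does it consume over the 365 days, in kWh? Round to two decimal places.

2540.40 kWh

Runtime = 6 h/day × 365 days = 2190 h
Energy = 1.16 kW × 2190 h = 2540.4 kWh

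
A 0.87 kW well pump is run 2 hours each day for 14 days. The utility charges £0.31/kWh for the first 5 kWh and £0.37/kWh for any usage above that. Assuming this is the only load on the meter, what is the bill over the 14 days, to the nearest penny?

Runtime = 2 h/day × 14 days = 28 h
Energy = 0.87 kW × 28 h = 24.36 kWh
Tier 1 (0–5 kWh): 5 × £0.31 = £1.55
Above 5 kWh: 19.36 × £0.37 = £7.1632
Bill = £8.71

£8.71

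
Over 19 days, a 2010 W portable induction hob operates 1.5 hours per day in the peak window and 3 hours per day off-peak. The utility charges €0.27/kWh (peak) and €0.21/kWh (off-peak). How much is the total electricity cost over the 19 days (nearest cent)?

€39.53

Peak energy = 2.01 kW × 1.5 h × 19 = 57.285 kWh
Off-peak energy = 2.01 kW × 3 h × 19 = 114.57 kWh
Cost = 57.285 × €0.27 + 114.57 × €0.21 = €15.46695 + €24.0597 = €39.53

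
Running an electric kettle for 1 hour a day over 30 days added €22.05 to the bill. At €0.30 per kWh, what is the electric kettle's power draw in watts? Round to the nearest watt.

Energy = €22.05 ÷ €0.30/kWh = 73.5 kWh
Runtime = 1 h/day × 30 days = 30 h
Power = 73.5 kWh ÷ 30 h = 2.45 kW = 2450 W

2450 W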